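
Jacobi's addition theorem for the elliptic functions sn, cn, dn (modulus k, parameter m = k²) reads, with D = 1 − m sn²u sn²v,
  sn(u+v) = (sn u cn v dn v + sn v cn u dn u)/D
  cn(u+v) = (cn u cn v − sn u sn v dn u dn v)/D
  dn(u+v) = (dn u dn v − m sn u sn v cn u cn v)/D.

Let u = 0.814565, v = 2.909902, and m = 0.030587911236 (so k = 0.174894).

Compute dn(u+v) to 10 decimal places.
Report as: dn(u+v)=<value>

sn u = 0.7257708200239542, cn u = 0.687936564518675, dn u = 0.9919112980551098
sn v = 0.2532633824552244, cn v = -0.9673973636036738, dn v = 0.9990185282417469
m = k² = 0.030587911236
D = 1 − m·sn²u·sn²v = 0.998966540092241
dn(u+v) = (dn u·dn v − m·sn u·sn v·cn u·cn v)/D = 0.9946795173058818/0.998966540092241 = 0.9957085421640215

dn(u+v)=0.9957085422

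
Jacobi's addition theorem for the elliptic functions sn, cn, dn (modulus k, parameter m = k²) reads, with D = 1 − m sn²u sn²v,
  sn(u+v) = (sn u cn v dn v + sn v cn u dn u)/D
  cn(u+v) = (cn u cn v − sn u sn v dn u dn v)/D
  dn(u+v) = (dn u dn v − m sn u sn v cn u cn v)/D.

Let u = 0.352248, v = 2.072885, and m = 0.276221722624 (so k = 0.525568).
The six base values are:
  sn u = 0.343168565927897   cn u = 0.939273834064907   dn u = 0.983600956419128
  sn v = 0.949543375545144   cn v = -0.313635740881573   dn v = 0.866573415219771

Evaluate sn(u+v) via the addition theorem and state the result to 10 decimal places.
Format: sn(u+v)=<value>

m = k² = 0.276221722624
D = 1 − m·sn²u·sn²v = 0.9706706495005453
sn(u+v) = (sn u·cn v·dn v + sn v·cn u·dn u)/D = 0.7839860137353814/0.9706706495005453 = 0.8076745847201399

sn(u+v)=0.8076745847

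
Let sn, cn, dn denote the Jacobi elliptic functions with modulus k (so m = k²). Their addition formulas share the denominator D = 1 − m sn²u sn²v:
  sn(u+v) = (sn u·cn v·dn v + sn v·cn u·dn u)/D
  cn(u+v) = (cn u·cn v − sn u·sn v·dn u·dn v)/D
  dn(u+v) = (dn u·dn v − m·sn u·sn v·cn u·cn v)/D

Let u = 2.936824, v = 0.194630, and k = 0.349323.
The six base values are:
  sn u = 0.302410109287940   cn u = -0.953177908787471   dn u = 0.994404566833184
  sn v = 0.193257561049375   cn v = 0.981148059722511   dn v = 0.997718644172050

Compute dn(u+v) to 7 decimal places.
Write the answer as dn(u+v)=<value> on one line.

dn(u+v)=0.9992220

m = k² = 0.122026558329
D = 1 − m·sn²u·sn²v = 0.999583207436635
dn(u+v) = (dn u·dn v − m·sn u·sn v·cn u·cn v)/D = 0.9988055130800325/0.999583207436635 = 0.9992219813710188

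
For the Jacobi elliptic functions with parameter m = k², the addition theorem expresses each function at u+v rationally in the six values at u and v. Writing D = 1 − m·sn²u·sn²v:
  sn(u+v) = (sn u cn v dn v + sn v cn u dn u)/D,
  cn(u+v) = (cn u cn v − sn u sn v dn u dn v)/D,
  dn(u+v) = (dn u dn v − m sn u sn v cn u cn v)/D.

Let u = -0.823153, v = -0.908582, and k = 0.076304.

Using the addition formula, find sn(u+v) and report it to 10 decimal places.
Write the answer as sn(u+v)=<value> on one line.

sn(u+v)=-0.9875146505

sn u = -0.732971960805145, cn u = 0.6802588512275757, dn u = 0.9984347656985634
sn v = -0.7882533533472903, cn v = 0.615350835651299, dn v = 0.9981895372925275
m = k² = 0.005822300416
D = 1 − m·sn²u·sn²v = 0.9980564264195222
sn(u+v) = (sn u·cn v·dn v + sn v·cn u·dn u)/D = -0.9855953431549266/0.9980564264195222 = -0.9875146505400511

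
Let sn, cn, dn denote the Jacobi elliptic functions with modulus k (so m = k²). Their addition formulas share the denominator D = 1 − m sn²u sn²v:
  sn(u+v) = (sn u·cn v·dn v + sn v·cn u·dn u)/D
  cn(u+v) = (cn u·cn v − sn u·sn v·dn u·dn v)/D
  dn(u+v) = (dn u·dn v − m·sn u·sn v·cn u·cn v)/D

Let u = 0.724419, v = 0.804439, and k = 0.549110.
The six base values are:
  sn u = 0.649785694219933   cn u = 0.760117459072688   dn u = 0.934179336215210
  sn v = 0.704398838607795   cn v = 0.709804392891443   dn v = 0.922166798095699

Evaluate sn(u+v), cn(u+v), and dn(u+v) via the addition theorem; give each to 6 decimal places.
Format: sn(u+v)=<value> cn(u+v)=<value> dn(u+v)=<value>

sn(u+v)=0.987910 cn(u+v)=0.155026 dn(u+v)=0.840074

m = k² = 0.3015217921
D = 1 − m·sn²u·sn²v = 0.9368321261392947
sn(u+v) = (sn u·cn v·dn v + sn v·cn u·dn u)/D = 0.9255062233691524/0.9368321261392947 = 0.9879104244462488
cn(u+v) = (cn u·cn v − sn u·sn v·dn u·dn v)/D = 0.1452331335186298/0.9368321261392947 = 0.1550257825990005
dn(u+v) = (dn u·dn v − m·sn u·sn v·cn u·cn v)/D = 0.7870085087114259/0.9368321261392947 = 0.840074210472163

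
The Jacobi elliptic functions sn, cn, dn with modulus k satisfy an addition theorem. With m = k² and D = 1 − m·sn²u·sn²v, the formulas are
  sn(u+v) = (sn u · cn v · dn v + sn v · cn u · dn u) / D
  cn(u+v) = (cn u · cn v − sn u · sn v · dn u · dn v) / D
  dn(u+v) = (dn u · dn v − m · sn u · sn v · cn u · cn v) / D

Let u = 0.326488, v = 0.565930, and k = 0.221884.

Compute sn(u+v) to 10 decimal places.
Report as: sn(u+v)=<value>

sn(u+v)=0.7754651590

sn u = 0.3204538166927396, cn u = 0.9472641402307258, dn u = 0.9974689376968768
sn v = 0.5350238352177233, cn v = 0.8448369640048419, dn v = 0.9929285821964608
m = k² = 0.049232509456
D = 1 − m·sn²u·sn²v = 0.9985527980787249
sn(u+v) = (sn u·cn v·dn v + sn v·cn u·dn u)/D = 0.7743429043473193/0.9985527980787249 = 0.7754651590153281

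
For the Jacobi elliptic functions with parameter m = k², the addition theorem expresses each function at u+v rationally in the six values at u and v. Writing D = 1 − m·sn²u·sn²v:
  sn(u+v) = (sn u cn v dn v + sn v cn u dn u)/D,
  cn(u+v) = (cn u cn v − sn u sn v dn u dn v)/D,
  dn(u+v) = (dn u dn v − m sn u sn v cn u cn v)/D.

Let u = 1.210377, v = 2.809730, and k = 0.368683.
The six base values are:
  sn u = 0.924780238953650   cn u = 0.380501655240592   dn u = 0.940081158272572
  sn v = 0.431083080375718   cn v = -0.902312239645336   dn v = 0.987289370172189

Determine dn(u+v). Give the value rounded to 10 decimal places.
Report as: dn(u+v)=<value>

dn(u+v)=0.9676401908

m = k² = 0.135927154489
D = 1 − m·sn²u·sn²v = 0.9783974378881972
dn(u+v) = (dn u·dn v − m·sn u·sn v·cn u·cn v)/D = 0.9467366835007432/0.9783974378881972 = 0.9676401908249152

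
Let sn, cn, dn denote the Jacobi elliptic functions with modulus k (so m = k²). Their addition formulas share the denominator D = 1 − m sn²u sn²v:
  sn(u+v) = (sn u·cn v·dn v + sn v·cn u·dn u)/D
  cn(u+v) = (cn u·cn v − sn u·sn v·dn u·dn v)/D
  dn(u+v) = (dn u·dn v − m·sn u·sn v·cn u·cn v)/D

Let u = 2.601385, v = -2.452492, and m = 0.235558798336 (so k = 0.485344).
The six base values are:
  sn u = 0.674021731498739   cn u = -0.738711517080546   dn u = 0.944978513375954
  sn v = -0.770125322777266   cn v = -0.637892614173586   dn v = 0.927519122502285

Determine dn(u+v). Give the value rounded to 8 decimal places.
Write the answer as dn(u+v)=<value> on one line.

dn(u+v)=0.99740927

m = k² = 0.235558798336
D = 1 − m·sn²u·sn²v = 0.9365297898905223
dn(u+v) = (dn u·dn v − m·sn u·sn v·cn u·cn v)/D = 0.9341034952546096/0.9365297898905223 = 0.9974092712670717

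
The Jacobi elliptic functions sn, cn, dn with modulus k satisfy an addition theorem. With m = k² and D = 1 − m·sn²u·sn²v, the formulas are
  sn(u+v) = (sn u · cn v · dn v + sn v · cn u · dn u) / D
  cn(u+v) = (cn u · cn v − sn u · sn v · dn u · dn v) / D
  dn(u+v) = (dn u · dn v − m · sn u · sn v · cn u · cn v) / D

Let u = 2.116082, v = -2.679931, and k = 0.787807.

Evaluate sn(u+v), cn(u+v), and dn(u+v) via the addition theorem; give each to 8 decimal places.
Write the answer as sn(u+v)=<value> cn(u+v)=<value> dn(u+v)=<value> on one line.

sn u = 0.9960762909134156, cn u = -0.08849871569787121, dn u = 0.6198556253541445
sn v = -0.8970661012010719, cn v = -0.4418963793423841, dn v = 0.707498391382234
m = k² = 0.620639869249
D = 1 − m·sn²u·sn²v = 0.5044656464131031
sn(u+v) = (sn u·cn v·dn v + sn v·cn u·dn u)/D = -0.2622044244167906/0.5044656464131031 = -0.519766660586583
cn(u+v) = (cn u·cn v − sn u·sn v·dn u·dn v)/D = 0.4309691731751234/0.5044656464131031 = 0.8543082690356402
dn(u+v) = (dn u·dn v − m·sn u·sn v·cn u·cn v)/D = 0.4602345894691491/0.5044656464131031 = 0.9123209731753795

sn(u+v)=-0.51976666 cn(u+v)=0.85430827 dn(u+v)=0.91232097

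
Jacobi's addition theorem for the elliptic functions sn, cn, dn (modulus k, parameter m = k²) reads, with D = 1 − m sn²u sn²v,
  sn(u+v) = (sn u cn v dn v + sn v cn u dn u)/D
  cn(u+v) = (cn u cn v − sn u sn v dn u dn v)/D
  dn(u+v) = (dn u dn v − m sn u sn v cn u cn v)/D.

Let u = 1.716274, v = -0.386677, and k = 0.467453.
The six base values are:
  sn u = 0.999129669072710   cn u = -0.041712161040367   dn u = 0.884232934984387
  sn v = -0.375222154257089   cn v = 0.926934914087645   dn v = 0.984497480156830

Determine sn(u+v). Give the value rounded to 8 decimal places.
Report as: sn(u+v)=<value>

m = k² = 0.218512307209
D = 1 − m·sn²u·sn²v = 0.9692888160915079
sn(u+v) = (sn u·cn v·dn v + sn v·cn u·dn u)/D = 0.9256102723127891/0.9692888160915079 = 0.9549375345577131

sn(u+v)=0.95493753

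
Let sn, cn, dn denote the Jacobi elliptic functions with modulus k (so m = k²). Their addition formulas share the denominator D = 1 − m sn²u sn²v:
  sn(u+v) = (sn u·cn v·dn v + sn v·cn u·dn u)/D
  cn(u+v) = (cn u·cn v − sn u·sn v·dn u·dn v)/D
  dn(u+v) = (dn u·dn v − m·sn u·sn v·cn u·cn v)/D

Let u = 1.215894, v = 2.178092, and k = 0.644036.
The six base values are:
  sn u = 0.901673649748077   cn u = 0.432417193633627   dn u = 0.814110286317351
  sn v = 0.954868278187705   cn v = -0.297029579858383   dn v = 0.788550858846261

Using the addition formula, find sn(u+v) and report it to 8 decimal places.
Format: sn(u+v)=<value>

m = k² = 0.414782369296
D = 1 − m·sn²u·sn²v = 0.6925277145422092
sn(u+v) = (sn u·cn v·dn v + sn v·cn u·dn u)/D = 0.1249546823341956/0.6925277145422092 = 0.1804327533906655

sn(u+v)=0.18043275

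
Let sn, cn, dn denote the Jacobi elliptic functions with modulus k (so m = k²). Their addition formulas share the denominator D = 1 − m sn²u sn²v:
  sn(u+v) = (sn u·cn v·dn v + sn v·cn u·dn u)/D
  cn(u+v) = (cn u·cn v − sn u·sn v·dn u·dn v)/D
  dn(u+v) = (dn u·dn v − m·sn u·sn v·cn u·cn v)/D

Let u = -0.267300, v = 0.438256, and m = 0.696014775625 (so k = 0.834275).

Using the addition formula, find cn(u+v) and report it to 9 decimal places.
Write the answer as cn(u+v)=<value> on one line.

sn u = -0.2620261234160914, cn u = 0.9650607808047819, dn u = 0.9758141389375403
sn v = 0.4158821578678523, cn v = 0.9094185124392283, dn v = 0.9378798952167928
m = k² = 0.696014775625
D = 1 − m·sn²u·sn²v = 0.991734897953268
cn(u+v) = (cn u·cn v − sn u·sn v·dn u·dn v)/D = 0.9773749190951101/0.991734897953268 = 0.9855203453182964

cn(u+v)=0.985520345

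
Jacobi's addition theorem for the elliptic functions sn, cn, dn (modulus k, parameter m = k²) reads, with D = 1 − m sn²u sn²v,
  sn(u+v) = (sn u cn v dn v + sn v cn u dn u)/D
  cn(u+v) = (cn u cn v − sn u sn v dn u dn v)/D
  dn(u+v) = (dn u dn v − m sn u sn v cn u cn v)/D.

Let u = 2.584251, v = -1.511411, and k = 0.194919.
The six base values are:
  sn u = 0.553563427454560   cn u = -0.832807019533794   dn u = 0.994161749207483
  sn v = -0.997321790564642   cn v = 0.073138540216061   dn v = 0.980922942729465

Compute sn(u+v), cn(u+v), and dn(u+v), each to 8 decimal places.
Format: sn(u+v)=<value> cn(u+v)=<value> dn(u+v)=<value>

sn(u+v)=0.87558128 cn(u+v)=0.48307083 dn(u+v)=0.98532869

m = k² = 0.037993416561
D = 1 − m·sn²u·sn²v = 0.9884198617374651
sn(u+v) = (sn u·cn v·dn v + sn v·cn u·dn u)/D = 0.8654419250916855/0.9884198617374651 = 0.8755812773434091
cn(u+v) = (cn u·cn v − sn u·sn v·dn u·dn v)/D = 0.4774768029660782/0.9884198617374651 = 0.4830708299677017
dn(u+v) = (dn u·dn v − m·sn u·sn v·cn u·cn v)/D = 0.9739184485512312/0.9884198617374651 = 0.9853286910273707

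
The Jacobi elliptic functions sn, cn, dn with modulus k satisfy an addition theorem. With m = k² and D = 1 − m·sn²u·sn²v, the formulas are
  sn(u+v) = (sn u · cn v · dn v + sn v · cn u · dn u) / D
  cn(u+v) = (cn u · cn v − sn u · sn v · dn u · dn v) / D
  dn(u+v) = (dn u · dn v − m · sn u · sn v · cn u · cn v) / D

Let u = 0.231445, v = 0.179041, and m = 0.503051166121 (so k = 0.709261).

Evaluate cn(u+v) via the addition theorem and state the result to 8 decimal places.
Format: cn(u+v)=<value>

cn(u+v)=0.91914191

sn u = 0.228384447611625, cn u = 0.9735710267305272, dn u = 0.9867933546998588
sn v = 0.1776158601049782, cn v = 0.9840998964735078, dn v = 0.9920332891493791
m = k² = 0.503051166121
D = 1 − m·sn²u·sn²v = 0.9991722318747418
cn(u+v) = (cn u·cn v − sn u·sn v·dn u·dn v)/D = 0.918381069405221/0.9991722318747418 = 0.9191419057774126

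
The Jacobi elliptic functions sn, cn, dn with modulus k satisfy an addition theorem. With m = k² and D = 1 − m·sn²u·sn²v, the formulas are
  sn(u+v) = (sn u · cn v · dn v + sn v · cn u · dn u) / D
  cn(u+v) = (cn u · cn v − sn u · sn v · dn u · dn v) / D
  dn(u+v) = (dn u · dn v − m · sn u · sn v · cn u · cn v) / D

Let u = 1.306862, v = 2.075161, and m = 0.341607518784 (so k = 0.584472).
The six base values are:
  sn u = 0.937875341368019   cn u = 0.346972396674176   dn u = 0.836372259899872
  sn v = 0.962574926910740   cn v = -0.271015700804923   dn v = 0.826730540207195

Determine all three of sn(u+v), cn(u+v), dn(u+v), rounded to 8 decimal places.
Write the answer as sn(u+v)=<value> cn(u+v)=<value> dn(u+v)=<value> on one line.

sn(u+v)=0.09589937 cn(u+v)=-0.99539103 dn(u+v)=0.99842794

m = k² = 0.341607518784
D = 1 − m·sn²u·sn²v = 0.7215887718977868
sn(u+v) = (sn u·cn v·dn v + sn v·cn u·dn u)/D = 0.06919990811306305/0.7215887718977868 = 0.09589936929182876
cn(u+v) = (cn u·cn v − sn u·sn v·dn u·dn v)/D = -0.7182629939277812/0.7215887718977868 = -0.9953910342018505
dn(u+v) = (dn u·dn v − m·sn u·sn v·cn u·cn v)/D = 0.720454387622477/0.7215887718977868 = 0.9984279352458237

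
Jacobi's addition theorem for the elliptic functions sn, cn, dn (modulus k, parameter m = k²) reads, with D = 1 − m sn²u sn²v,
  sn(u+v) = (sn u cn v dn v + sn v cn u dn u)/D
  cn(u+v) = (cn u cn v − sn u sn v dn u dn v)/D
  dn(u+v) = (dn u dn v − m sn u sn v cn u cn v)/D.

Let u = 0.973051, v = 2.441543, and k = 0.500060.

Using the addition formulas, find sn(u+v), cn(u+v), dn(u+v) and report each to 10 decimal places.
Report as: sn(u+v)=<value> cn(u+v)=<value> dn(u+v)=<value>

sn u = 0.8083930056742553, cn u = 0.5886431417904599, dn u = 0.9146507392368637
sn v = 0.7845376233298463, cn v = -0.6200812185350852, dn v = 0.9198305535381212
m = k² = 0.2500600036
D = 1 − m·sn²u·sn²v = 0.8994187847437451
sn(u+v) = (sn u·cn v·dn v + sn v·cn u·dn u)/D = -0.0386855164764742/0.8994187847437451 = -0.04301168391484746
cn(u+v) = (cn u·cn v − sn u·sn v·dn u·dn v)/D = -0.8985864349993626/0.8994187847437451 = -0.9990745693124259
dn(u+v) = (dn u·dn v − m·sn u·sn v·cn u·cn v)/D = 0.899210719605874/0.8994187847437451 = 0.9997686671199218

sn(u+v)=-0.0430116839 cn(u+v)=-0.9990745693 dn(u+v)=0.9997686671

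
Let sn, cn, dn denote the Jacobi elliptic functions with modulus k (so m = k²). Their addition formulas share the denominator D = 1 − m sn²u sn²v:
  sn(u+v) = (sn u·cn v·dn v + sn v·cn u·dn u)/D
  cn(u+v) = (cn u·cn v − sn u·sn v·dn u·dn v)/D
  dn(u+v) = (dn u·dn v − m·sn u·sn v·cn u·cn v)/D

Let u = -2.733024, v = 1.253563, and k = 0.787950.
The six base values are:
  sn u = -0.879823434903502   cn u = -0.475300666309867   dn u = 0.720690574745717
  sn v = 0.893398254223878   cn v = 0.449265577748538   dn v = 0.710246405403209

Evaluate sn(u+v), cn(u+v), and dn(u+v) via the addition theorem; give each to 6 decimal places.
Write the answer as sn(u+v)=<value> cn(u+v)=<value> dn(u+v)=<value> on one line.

sn(u+v)=-0.951932 cn(u+v)=0.306309 dn(u+v)=0.661353

m = k² = 0.6208652025
D = 1 − m·sn²u·sn²v = 0.6164000252187529
sn(u+v) = (sn u·cn v·dn v + sn v·cn u·dn u)/D = -0.5867710564879503/0.6164000252187529 = -0.9519322395869669
cn(u+v) = (cn u·cn v − sn u·sn v·dn u·dn v)/D = 0.1888086818917335/0.6164000252187529 = 0.3063086861891799
dn(u+v) = (dn u·dn v − m·sn u·sn v·cn u·cn v)/D = 0.4076578621088153/0.6164000252187529 = 0.6613527667591228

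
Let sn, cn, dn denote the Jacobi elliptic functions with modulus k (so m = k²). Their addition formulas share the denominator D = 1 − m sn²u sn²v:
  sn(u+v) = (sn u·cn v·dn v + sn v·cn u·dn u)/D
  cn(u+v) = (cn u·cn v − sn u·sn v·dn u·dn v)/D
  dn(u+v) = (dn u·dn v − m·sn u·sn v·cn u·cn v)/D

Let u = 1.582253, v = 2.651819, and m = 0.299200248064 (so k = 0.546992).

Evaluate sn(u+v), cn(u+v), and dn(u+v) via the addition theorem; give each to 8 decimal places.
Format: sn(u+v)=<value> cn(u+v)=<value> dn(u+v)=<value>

sn(u+v)=-0.70634683 cn(u+v)=-0.70786592 dn(u+v)=0.92234552

sn u = 0.9939670112977001, cn u = 0.1096794440718846, dn u = 0.8392848178010368
sn v = 0.684956637068439, cn v = -0.7285838354890223, dn v = 0.9271599310223698
m = k² = 0.299200248064
D = 1 − m·sn²u·sn²v = 0.8613141835811175
sn(u+v) = (sn u·cn v·dn v + sn v·cn u·dn u)/D = -0.608386543379146/0.8613141835811175 = -0.7063468302003748
cn(u+v) = (cn u·cn v − sn u·sn v·dn u·dn v)/D = -0.6096949537868764/0.8613141835811175 = -0.7078659163046932
dn(u+v) = (dn u·dn v − m·sn u·sn v·cn u·cn v)/D = 0.7944292810065125/0.8613141835811175 = 0.9223455228654018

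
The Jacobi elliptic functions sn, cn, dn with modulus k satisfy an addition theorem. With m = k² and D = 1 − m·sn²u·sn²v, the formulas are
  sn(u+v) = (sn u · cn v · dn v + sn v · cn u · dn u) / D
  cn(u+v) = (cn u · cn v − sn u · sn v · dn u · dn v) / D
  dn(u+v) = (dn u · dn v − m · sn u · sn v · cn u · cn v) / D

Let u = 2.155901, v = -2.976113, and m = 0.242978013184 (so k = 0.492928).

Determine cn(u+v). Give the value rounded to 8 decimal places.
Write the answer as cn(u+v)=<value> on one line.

sn u = 0.9147165147252804, cn u = -0.4040961490645955, dn u = 0.8925798367910302
sn v = -0.3760508138673655, cn v = -0.9265990424070662, dn v = 0.9826695553938829
m = k² = 0.242978013184
D = 1 − m·sn²u·sn²v = 0.9712503155296605
cn(u+v) = (cn u·cn v − sn u·sn v·dn u·dn v)/D = 0.676143660695541/0.9712503155296605 = 0.6961579830497286

cn(u+v)=0.69615798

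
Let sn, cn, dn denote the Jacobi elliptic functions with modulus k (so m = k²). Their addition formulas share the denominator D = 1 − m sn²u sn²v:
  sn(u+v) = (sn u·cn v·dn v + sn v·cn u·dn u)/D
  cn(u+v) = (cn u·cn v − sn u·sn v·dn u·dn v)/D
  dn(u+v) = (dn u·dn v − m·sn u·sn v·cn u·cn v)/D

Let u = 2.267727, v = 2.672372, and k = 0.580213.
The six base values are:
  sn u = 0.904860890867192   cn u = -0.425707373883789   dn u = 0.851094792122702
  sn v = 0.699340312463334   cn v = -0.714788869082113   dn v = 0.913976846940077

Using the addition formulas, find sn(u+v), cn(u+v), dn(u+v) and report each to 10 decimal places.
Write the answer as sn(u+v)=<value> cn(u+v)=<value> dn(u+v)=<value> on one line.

sn(u+v)=-0.9761176335 cn(u+v)=-0.2172426421 dn(u+v)=0.8241606167

m = k² = 0.336647125369
D = 1 − m·sn²u·sn²v = 0.8651919977990371
sn(u+v) = (sn u·cn v·dn v + sn v·cn u·dn u)/D = -0.8445291654238745/0.8651919977990371 = -0.9761176335105656
cn(u+v) = (cn u·cn v − sn u·sn v·dn u·dn v)/D = -0.1879565955319018/0.8651919977990371 = -0.2172426421072372
dn(u+v) = (dn u·dn v − m·sn u·sn v·cn u·cn v)/D = 0.7130571704739524/0.8651919977990371 = 0.8241606167046151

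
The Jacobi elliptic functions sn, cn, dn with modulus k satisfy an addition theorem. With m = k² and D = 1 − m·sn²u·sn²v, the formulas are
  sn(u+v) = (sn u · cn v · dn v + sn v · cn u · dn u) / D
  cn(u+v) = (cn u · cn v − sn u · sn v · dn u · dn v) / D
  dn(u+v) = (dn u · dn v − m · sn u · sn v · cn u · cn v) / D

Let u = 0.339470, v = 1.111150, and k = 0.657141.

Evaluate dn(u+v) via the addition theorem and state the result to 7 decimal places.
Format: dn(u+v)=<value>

dn(u+v)=0.7732869

sn u = 0.330397576324538, cn u = 0.94384185198521, dn u = 0.9761454111234308
sn v = 0.8595604201376641, cn v = 0.5110341320623921, dn v = 0.8251919612649772
m = k² = 0.431834293881
D = 1 − m·sn²u·sn²v = 0.9651707876420402
dn(u+v) = (dn u·dn v − m·sn u·sn v·cn u·cn v)/D = 0.7463539711123196/0.9651707876420402 = 0.7732869463814783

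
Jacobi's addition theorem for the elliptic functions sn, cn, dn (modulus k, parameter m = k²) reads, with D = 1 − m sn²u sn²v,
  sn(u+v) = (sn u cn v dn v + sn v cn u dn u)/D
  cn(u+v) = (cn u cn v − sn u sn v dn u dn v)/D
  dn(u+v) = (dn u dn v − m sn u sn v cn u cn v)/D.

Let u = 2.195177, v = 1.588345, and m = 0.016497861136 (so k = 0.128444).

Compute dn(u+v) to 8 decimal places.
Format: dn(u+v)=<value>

dn(u+v)=0.99714678

sn u = 0.8177415324474416, cn u = -0.5755856027651402, dn u = 0.9944686321004683
sn v = 0.9999403995549827, cn v = -0.01091775333214299, dn v = 0.991717754890537
m = k² = 0.016497861136
D = 1 − m·sn²u·sn²v = 0.9889691752334674
dn(u+v) = (dn u·dn v − m·sn u·sn v·cn u·cn v)/D = 0.9861474254598878/0.9889691752334674 = 0.9971467768215187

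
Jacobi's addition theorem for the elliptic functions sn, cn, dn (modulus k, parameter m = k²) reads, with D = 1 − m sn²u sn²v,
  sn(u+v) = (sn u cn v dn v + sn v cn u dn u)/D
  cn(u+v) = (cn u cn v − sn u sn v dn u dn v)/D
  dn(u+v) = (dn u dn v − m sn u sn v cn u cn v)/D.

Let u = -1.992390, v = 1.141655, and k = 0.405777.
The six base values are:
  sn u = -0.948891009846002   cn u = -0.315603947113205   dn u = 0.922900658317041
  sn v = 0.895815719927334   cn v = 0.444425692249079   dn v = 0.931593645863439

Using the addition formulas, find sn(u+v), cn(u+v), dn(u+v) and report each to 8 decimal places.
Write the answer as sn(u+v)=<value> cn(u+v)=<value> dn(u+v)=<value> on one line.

m = k² = 0.164654973729
D = 1 − m·sn²u·sn²v = 0.8810279687693136
sn(u+v) = (sn u·cn v·dn v + sn v·cn u·dn u)/D = -0.6537890163853309/0.8810279687693136 = -0.7420752116400945
cn(u+v) = (cn u·cn v − sn u·sn v·dn u·dn v)/D = 0.5905676962107596/0.8810279687693136 = 0.670316626878156
dn(u+v) = (dn u·dn v − m·sn u·sn v·cn u·cn v)/D = 0.8401369810625205/0.8810279687693136 = 0.9535871854739043

sn(u+v)=-0.74207521 cn(u+v)=0.67031663 dn(u+v)=0.95358719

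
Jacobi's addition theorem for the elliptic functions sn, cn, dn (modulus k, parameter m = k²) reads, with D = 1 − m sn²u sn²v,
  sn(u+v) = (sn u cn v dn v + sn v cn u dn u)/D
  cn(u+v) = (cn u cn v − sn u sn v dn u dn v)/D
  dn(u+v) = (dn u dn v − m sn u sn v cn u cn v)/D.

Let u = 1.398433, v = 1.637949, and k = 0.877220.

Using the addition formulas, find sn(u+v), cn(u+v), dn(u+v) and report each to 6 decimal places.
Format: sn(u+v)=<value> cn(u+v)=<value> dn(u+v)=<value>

sn u = 0.9162741294757129, cn u = 0.4005517690056112, dn u = 0.5949347611390301
sn v = 0.9618850838497111, cn v = 0.2734539915002782, dn v = 0.5366816143389238
m = k² = 0.7695149284
D = 1 − m·sn²u·sn²v = 0.4022573027406614
sn(u+v) = (sn u·cn v·dn v + sn v·cn u·dn u)/D = 0.3636896146887969/0.4022573027406614 = 0.9041218449258845
cn(u+v) = (cn u·cn v − sn u·sn v·dn u·dn v)/D = -0.1718743778918388/0.4022573027406614 = -0.4272747237174402
dn(u+v) = (dn u·dn v − m·sn u·sn v·cn u·cn v)/D = 0.2450042724190718/0.4022573027406614 = 0.6090735227174436

sn(u+v)=0.904122 cn(u+v)=-0.427275 dn(u+v)=0.609074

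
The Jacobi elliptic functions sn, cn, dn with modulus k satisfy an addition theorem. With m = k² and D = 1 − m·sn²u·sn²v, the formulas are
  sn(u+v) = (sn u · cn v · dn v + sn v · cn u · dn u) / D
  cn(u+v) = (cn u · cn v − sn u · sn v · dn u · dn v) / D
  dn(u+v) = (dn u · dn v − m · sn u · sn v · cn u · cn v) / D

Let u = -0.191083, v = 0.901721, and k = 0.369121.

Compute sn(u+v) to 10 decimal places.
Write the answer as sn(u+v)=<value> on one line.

sn u = -0.189767909654877, cn u = 0.9818289771977696, dn u = 0.9975436696604326
sn v = 0.7755644771318919, cn v = 0.6312683595834145, dn v = 0.9581468581423857
m = k² = 0.136250312641
D = 1 − m·sn²u·sn²v = 0.9970486625202443
sn(u+v) = (sn u·cn v·dn v + sn v·cn u·dn u)/D = 0.644820549561036/0.9970486625202443 = 0.6467292658826905

sn(u+v)=0.6467292659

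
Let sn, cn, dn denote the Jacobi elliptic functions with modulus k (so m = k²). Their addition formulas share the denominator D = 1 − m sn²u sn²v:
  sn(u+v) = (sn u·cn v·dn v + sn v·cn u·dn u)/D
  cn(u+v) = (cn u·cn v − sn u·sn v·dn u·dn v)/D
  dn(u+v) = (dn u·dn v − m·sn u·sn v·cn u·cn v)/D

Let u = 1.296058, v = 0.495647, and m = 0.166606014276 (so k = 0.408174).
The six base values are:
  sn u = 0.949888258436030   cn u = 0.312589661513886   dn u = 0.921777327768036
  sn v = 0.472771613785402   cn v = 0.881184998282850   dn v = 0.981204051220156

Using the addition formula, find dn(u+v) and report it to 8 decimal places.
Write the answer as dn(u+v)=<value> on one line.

m = k² = 0.166606014276
D = 1 − m·sn²u·sn²v = 0.9664000602190844
dn(u+v) = (dn u·dn v − m·sn u·sn v·cn u·cn v)/D = 0.8838426780911105/0.9664000602190844 = 0.9145722506378383

dn(u+v)=0.91457225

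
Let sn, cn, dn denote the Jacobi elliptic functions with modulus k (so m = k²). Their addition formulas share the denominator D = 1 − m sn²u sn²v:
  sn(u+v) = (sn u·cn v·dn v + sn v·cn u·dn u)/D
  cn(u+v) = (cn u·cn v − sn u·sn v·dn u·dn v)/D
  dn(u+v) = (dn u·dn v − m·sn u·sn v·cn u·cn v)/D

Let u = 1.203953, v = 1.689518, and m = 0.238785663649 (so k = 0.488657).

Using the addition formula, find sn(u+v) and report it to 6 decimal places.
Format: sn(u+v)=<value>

sn u = 0.9136097838707085, cn u = 0.4065921332437672, dn u = 0.8948126646323916
sn v = 0.9999634999172678, cn v = -0.00854393546372925, dn v = 0.872485969758731
m = k² = 0.238785663649
D = 1 − m·sn²u·sn²v = 0.8007042542055178
sn(u+v) = (sn u·cn v·dn v + sn v·cn u·dn u)/D = 0.3570000394897741/0.8007042542055178 = 0.4458575530412287

sn(u+v)=0.445858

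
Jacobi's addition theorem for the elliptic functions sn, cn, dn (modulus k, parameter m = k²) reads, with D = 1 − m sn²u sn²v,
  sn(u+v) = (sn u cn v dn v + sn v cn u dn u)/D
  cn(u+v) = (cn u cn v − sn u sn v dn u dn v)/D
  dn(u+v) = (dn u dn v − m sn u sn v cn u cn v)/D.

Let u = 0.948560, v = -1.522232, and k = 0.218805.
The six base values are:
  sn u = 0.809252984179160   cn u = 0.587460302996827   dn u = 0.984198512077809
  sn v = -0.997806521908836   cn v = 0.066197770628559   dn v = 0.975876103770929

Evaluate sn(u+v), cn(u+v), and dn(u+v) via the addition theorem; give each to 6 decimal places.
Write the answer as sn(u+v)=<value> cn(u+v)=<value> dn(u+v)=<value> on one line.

m = k² = 0.047875628025
D = 1 − m·sn²u·sn²v = 0.9687841058288906
sn(u+v) = (sn u·cn v·dn v + sn v·cn u·dn u)/D = -0.5246309279402998/0.9687841058288906 = -0.5415354409550579
cn(u+v) = (cn u·cn v − sn u·sn v·dn u·dn v)/D = 0.8144354076015992/0.9687841058288906 = 0.840677920603135
dn(u+v) = (dn u·dn v − m·sn u·sn v·cn u·cn v)/D = 0.9619591832533383/0.9687841058288906 = 0.99295516665221

sn(u+v)=-0.541535 cn(u+v)=0.840678 dn(u+v)=0.992955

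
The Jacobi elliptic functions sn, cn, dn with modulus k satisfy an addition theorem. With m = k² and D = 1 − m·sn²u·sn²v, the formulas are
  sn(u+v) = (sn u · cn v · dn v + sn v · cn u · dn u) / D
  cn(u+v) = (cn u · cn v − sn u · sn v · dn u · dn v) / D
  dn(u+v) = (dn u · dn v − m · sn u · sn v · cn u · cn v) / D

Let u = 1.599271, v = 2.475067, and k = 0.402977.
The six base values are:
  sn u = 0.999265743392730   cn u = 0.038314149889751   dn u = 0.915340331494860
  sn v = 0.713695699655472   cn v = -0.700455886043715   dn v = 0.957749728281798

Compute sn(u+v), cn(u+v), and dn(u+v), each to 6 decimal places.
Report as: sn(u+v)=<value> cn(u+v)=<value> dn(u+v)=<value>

m = k² = 0.162390462529
D = 1 − m·sn²u·sn²v = 0.9174059661723286
sn(u+v) = (sn u·cn v·dn v + sn v·cn u·dn u)/D = -0.6453391945760857/0.9174059661723286 = -0.7034390644619625
cn(u+v) = (cn u·cn v − sn u·sn v·dn u·dn v)/D = -0.6520514018944156/0.9174059661723286 = -0.7107555716200042
dn(u+v) = (dn u·dn v − m·sn u·sn v·cn u·cn v)/D = 0.8797750508952654/0.9174059661723286 = 0.9589811744585989

sn(u+v)=-0.703439 cn(u+v)=-0.710756 dn(u+v)=0.958981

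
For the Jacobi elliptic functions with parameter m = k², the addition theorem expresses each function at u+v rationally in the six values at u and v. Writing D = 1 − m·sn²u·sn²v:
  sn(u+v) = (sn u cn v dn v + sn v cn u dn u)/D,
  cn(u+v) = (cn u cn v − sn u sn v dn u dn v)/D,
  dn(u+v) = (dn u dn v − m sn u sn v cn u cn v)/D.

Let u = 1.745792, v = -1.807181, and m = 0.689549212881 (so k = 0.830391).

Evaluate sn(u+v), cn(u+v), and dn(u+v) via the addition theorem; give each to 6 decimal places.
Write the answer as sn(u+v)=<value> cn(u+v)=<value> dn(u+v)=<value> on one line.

sn u = 0.9843428412110603, cn u = 0.1762644914795301, dn u = 0.5760855053695984
sn v = -0.989929842779445, cn v = 0.1415588442120917, dn v = 0.569445870330662
m = k² = 0.689549212881
D = 1 − m·sn²u·sn²v = 0.3452630136476622
sn(u+v) = (sn u·cn v·dn v + sn v·cn u·dn u)/D = -0.02117288634067466/0.3452630136476622 = -0.06132393422911323
cn(u+v) = (cn u·cn v − sn u·sn v·dn u·dn v)/D = 0.3446131998009807/0.3452630136476622 = 0.998117916426042
dn(u+v) = (dn u·dn v − m·sn u·sn v·cn u·cn v)/D = 0.3448150660961464/0.3452630136476622 = 0.9987025903910665

sn(u+v)=-0.061324 cn(u+v)=0.998118 dn(u+v)=0.998703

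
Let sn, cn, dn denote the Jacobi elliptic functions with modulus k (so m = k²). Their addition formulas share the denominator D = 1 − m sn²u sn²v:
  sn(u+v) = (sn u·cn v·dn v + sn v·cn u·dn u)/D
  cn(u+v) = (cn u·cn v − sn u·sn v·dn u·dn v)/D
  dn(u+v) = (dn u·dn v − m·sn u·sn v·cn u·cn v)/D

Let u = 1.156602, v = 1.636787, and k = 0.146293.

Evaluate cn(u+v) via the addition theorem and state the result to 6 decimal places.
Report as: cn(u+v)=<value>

cn(u+v)=-0.934106

sn u = 0.9137356789723556, cn u = 0.4063091298173452, dn u = 0.991025475621654
sn v = 0.9983835768962473, cn v = -0.05683514215566938, dn v = 0.9892762457721149
m = k² = 0.021401641849
D = 1 − m·sn²u·sn²v = 0.9821892127778869
cn(u+v) = (cn u·cn v − sn u·sn v·dn u·dn v)/D = -0.9174692030358463/0.9821892127778869 = -0.9341063728861413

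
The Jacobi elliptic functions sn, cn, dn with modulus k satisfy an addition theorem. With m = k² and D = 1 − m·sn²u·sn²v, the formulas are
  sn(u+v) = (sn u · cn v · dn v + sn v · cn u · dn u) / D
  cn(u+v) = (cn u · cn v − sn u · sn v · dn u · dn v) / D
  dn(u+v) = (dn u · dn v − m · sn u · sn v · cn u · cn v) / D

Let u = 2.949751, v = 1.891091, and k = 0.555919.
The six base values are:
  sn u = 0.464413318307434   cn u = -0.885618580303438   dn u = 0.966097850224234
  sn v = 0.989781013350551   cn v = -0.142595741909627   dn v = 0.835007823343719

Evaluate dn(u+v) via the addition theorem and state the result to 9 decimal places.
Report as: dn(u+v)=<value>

dn(u+v)=0.843863307

m = k² = 0.309045934561
D = 1 − m·sn²u·sn²v = 0.9347003875476665
dn(u+v) = (dn u·dn v − m·sn u·sn v·cn u·cn v)/D = 0.7887593598282856/0.9347003875476665 = 0.8438633067198354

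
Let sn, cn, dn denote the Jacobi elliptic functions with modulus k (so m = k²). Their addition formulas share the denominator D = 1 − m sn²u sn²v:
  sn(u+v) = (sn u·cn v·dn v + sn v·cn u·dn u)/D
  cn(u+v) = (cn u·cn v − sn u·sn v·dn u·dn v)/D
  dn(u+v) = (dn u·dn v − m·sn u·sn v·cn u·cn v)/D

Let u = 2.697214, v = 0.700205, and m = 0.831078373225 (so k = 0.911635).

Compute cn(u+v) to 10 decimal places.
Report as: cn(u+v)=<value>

cn(u+v)=-0.4841301882

sn u = 0.988489997020061, cn u = -0.151286237944103, dn u = 0.4335238799383051
sn v = 0.6112581157480895, cn v = 0.7914313084103353, dn v = 0.8303486006752447
m = k² = 0.831078373225
D = 1 − m·sn²u·sn²v = 0.6965858606481268
cn(u+v) = (cn u·cn v − sn u·sn v·dn u·dn v)/D = -0.33723824380107/0.6965858606481268 = -0.4841301881828211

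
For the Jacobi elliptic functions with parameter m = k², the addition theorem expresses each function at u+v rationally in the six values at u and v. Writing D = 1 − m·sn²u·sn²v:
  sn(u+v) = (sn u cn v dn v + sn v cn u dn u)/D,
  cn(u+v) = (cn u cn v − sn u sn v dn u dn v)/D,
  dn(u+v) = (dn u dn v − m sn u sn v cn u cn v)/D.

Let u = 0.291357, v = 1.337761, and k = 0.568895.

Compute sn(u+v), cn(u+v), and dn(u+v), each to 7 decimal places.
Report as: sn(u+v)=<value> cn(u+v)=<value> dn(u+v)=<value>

sn(u+v)=0.9966930 cn(u+v)=0.0812594 dn(u+v)=0.8237084

sn u = 0.285997298470534, cn u = 0.958230423889555, dn u = 0.9866751837656511
sn v = 0.948125688980055, cn v = 0.3178957028588087, dn v = 0.842059938223252
m = k² = 0.323641521025
D = 1 − m·sn²u·sn²v = 0.9762031253688044
sn(u+v) = (sn u·cn v·dn v + sn v·cn u·dn u)/D = 0.9729748067253933/0.9762031253688044 = 0.9966929847287762
cn(u+v) = (cn u·cn v − sn u·sn v·dn u·dn v)/D = 0.07932570489762529/0.9762031253688044 = 0.0812594252529733
dn(u+v) = (dn u·dn v − m·sn u·sn v·cn u·cn v)/D = 0.804106706290596/0.9762031253688044 = 0.8237083916186078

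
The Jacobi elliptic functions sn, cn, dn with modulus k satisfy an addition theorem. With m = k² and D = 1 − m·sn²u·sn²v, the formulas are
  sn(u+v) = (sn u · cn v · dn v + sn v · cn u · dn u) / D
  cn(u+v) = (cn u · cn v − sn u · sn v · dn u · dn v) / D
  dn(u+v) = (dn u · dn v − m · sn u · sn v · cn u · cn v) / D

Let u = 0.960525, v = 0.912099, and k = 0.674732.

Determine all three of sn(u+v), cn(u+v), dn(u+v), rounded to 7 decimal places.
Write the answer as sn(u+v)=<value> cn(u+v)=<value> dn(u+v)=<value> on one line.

sn u = 0.7864504164786219, cn u = 0.6176534161004876, dn u = 0.8475952619365739
sn v = 0.7602737085367308, cn v = 0.649602869534769, dn v = 0.8583999614008452
m = k² = 0.455263271824
D = 1 − m·sn²u·sn²v = 0.8372409099939271
sn(u+v) = (sn u·cn v·dn v + sn v·cn u·dn u)/D = 0.8365583310026482/0.8372409099939271 = 0.999184728095425
cn(u+v) = (cn u·cn v − sn u·sn v·dn u·dn v)/D = -0.03380089048416912/0.8372409099939271 = -0.04037176167659354
dn(u+v) = (dn u·dn v − m·sn u·sn v·cn u·cn v)/D = 0.6183571121579856/0.8372409099939271 = 0.7385653337967813

sn(u+v)=0.9991847 cn(u+v)=-0.0403718 dn(u+v)=0.7385653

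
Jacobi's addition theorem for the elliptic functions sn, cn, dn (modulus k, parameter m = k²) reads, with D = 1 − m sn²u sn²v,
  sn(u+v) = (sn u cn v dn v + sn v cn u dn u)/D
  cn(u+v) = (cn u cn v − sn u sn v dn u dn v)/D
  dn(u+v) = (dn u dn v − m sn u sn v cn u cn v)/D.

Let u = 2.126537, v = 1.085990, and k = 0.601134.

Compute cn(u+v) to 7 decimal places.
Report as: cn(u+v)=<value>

sn u = 0.9547139361702789, cn u = -0.297525293180685, dn u = 0.8189176733306345
sn v = 0.8548968368839193, cn v = 0.5187980322686946, dn v = 0.8578455716307895
m = k² = 0.361362085956
D = 1 − m·sn²u·sn²v = 0.7592775864472112
cn(u+v) = (cn u·cn v − sn u·sn v·dn u·dn v)/D = -0.72772733733779/0.7592775864472112 = -0.9584470163842842

cn(u+v)=-0.9584470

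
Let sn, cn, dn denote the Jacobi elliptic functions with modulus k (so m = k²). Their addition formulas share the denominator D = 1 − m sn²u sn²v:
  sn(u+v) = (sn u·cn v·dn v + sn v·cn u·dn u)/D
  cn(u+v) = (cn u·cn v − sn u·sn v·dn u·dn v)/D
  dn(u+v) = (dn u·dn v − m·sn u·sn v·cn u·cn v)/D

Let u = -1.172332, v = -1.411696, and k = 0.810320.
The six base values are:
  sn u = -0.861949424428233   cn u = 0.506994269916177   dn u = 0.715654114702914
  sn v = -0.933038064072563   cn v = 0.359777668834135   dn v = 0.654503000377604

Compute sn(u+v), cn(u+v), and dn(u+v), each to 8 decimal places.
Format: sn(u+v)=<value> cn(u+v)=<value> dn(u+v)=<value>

sn(u+v)=-0.94124506 cn(u+v)=-0.33772434 dn(u+v)=0.64674100

m = k² = 0.6566185024
D = 1 − m·sn²u·sn²v = 0.5753067022486397
sn(u+v) = (sn u·cn v·dn v + sn v·cn u·dn u)/D = -0.5415045930247729/0.5753067022486397 = -0.9412450626913469
cn(u+v) = (cn u·cn v − sn u·sn v·dn u·dn v)/D = -0.1942950781293238/0.5753067022486397 = -0.3377243431545356
dn(u+v) = (dn u·dn v − m·sn u·sn v·cn u·cn v)/D = 0.3720744291014202/0.5753067022486397 = 0.6467409951024954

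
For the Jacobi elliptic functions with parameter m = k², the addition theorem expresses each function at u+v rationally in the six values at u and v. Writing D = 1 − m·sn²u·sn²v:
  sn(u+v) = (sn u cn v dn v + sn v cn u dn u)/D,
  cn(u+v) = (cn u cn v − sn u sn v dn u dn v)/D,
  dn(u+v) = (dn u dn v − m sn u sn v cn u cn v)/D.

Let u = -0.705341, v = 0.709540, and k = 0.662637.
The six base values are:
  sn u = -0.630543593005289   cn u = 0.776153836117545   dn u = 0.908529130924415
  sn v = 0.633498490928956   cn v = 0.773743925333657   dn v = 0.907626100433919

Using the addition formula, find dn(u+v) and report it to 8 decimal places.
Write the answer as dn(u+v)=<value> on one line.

dn(u+v)=0.99999613

m = k² = 0.439087793769
D = 1 − m·sn²u·sn²v = 0.9299395749272981
dn(u+v) = (dn u·dn v − m·sn u·sn v·cn u·cn v)/D = 0.9299359752380122/0.9299395749272981 = 0.9999961291148555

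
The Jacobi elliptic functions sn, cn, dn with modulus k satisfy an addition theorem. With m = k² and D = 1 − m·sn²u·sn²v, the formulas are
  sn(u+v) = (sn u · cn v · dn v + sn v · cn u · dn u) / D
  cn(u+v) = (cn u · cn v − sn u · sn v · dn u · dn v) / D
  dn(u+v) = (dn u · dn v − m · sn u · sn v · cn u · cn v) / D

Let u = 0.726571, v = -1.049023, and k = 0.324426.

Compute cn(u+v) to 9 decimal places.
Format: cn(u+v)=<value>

cn(u+v)=0.948643537

sn u = 0.6597816070976834, cn u = 0.7514574046049438, dn u = 0.9768226378359738
sn v = -0.8587415610791941, cn v = 0.5124089492536881, dn v = 0.9604077802779795
m = k² = 0.105252229476
D = 1 − m·sn²u·sn²v = 0.9662124518751197
cn(u+v) = (cn u·cn v − sn u·sn v·dn u·dn v)/D = 0.9165911982108015/0.9662124518751197 = 0.9486435373835033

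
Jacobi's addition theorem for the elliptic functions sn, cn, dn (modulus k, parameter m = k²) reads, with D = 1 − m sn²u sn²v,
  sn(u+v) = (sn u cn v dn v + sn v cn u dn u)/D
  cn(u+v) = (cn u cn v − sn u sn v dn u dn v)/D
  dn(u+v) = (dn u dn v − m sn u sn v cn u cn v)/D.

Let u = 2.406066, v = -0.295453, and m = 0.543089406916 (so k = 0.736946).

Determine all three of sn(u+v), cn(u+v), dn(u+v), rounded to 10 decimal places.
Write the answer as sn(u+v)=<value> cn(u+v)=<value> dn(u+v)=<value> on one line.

sn u = 0.9375238663640035, cn u = -0.3479209680342507, dn u = 0.7229460717789599
sn v = -0.2889826739894052, cn v = 0.9573343272514222, dn v = 0.9770599102486128
m = k² = 0.543089406916
D = 1 − m·sn²u·sn²v = 0.9601361163035708
sn(u+v) = (sn u·cn v·dn v + sn v·cn u·dn u)/D = 0.9496217659151704/0.9601361163035708 = 0.9890491043823249
cn(u+v) = (cn u·cn v − sn u·sn v·dn u·dn v)/D = -0.141703435140639/0.9601361163035708 = -0.1475868189254074
dn(u+v) = (dn u·dn v − m·sn u·sn v·cn u·cn v)/D = 0.6573533165285/0.9601361163035708 = 0.6846459635944593

sn(u+v)=0.9890491044 cn(u+v)=-0.1475868189 dn(u+v)=0.6846459636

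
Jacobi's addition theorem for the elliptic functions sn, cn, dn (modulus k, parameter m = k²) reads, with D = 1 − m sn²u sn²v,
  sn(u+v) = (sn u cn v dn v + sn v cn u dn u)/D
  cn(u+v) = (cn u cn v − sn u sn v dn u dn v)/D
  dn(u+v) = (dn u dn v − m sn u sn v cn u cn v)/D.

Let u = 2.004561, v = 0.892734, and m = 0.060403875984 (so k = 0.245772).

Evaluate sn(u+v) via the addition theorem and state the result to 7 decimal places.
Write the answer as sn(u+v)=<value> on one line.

sn(u+v)=0.2889900

sn u = 0.9221091718631581, cn u = -0.3869298065099674, dn u = 0.9739812476057752
sn v = 0.7749499008103638, cn v = 0.6320226667090408, dn v = 0.9816947654045116
m = k² = 0.060403875984
D = 1 − m·sn²u·sn²v = 0.9691555702902816
sn(u+v) = (sn u·cn v·dn v + sn v·cn u·dn u)/D = 0.2800762581250958/0.9691555702902816 = 0.2889899895444106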